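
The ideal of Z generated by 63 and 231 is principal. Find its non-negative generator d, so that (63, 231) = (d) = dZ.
(63, 231) = (21); d = 21

In the PID Z, (a, b) is generated by gcd(a, b). Compute gcd(231, 63) with the extended Euclidean algorithm, tracking rows (r, s, t) with s·231 + t·63 = r:
  row A: (231, 1, 0)   [1·231 + 0·63 = 231]
  row B: (63, 0, 1)   [0·231 + 1·63 = 63]
  231 = 3·63 + 42   → row C = row A − 3·row B = (42, 1, −3)   [check: 1·231 − 3·63 = 42]
  63 = 1·42 + 21   → row D = row B − 1·row C = (21, −1, 4)   [check: −1·231 + 4·63 = 21]
  42 = 2·21 + 0   → remainder 0, stop. gcd = 21 (last nonzero row D).
So gcd(63, 231) = 21, with Bézout identity −1·231 + 4·63 = 21. Containment (⊇): the Bézout identity exhibits 21 as an element of (63, 231), giving (21) ⊆ (63, 231). Containment (⊆): since 21 | 63 and 21 | 231 (63 = 21·3, 231 = 21·11), every Z-linear combination of 63 and 231 is divisible by 21, so (63, 231) ⊆ (21). Therefore (63, 231) = (21), d = 21.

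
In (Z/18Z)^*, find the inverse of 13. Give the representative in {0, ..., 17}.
13^(−1) ≡ 7 (mod 18)

Apply the extended Euclidean algorithm to (18, 13), tracking rows (r, s, t) with s·18 + t·13 = r. Each division r_prev = q·r_cur + r_new produces the new row as (previous row) − q·(current row):
  row A: (18, 1, 0)   [1·18 + 0·13 = 18]
  row B: (13, 0, 1)   [0·18 + 1·13 = 13]
  18 = 1·13 + 5   → row C = row A − 1·row B = (5, 1, −1)   [check: 1·18 − 1·13 = 5]
  13 = 2·5 + 3   → row D = row B − 2·row C = (3, −2, 3)   [check: −2·18 + 3·13 = 3]
  5 = 1·3 + 2   → row E = row C − 1·row D = (2, 3, −4)   [check: 3·18 − 4·13 = 2]
  3 = 1·2 + 1   → row F = row D − 1·row E = (1, −5, 7)   [check: −5·18 + 7·13 = 1]
  2 = 2·1 + 0   → remainder 0, stop. gcd = 1 (last nonzero row F).
The gcd is 1, so 13 is invertible mod 18. The last nonzero row gives −5·18 + 7·13 = 1, so t = 7. So 13^(−1) ≡ 7 (mod 18). Verify: 13 · 7 = 91 ≡ 1 (mod 18). ✓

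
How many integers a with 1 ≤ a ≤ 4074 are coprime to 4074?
1152

The number of a ∈ {1, ..., 4074} with gcd(a, 4074) = 1 is by definition Euler's totient φ(4074). φ is multiplicative, with φ(p^e) = p^e − p^(e−1). Factorise 4074 = 2 · 3 · 7 · 97. Then
  φ(4074) = (2 − 1) · (3 − 1) · (7 − 1) · (97 − 1) = 1 · 2 · 6 · 96 = 1152.
So there are 1152 such integers.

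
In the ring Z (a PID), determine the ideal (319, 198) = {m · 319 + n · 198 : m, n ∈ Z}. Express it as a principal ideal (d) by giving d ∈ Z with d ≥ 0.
(319, 198) = (11); d = 11

In the PID Z, (a, b) is generated by gcd(a, b). Compute gcd(319, 198) with the extended Euclidean algorithm, tracking rows (r, s, t) with s·319 + t·198 = r:
  row A: (319, 1, 0)   [1·319 + 0·198 = 319]
  row B: (198, 0, 1)   [0·319 + 1·198 = 198]
  319 = 1·198 + 121   → row C = row A − 1·row B = (121, 1, −1)   [check: 1·319 − 1·198 = 121]
  198 = 1·121 + 77   → row D = row B − 1·row C = (77, −1, 2)   [check: −1·319 + 2·198 = 77]
  121 = 1·77 + 44   → row E = row C − 1·row D = (44, 2, −3)   [check: 2·319 − 3·198 = 44]
  77 = 1·44 + 33   → row F = row D − 1·row E = (33, −3, 5)   [check: −3·319 + 5·198 = 33]
  44 = 1·33 + 11   → row G = row E − 1·row F = (11, 5, −8)   [check: 5·319 − 8·198 = 11]
  33 = 3·11 + 0   → remainder 0, stop. gcd = 11 (last nonzero row G).
So gcd(319, 198) = 11, with Bézout identity 5·319 − 8·198 = 11. Containment (⊇): the Bézout identity exhibits 11 as an element of (319, 198), giving (11) ⊆ (319, 198). Containment (⊆): since 11 | 319 and 11 | 198 (319 = 11·29, 198 = 11·18), every Z-linear combination of 319 and 198 is divisible by 11, so (319, 198) ⊆ (11). Therefore (319, 198) = (11), d = 11.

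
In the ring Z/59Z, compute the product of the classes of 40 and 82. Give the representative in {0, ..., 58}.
Reduce the factors first: 82 ≡ 23 (mod 59), so 40 · 82 ≡ 40 · 23 (mod 59). 40 · 23 = 920. Dividing by 59: 920 = 15·59 + 35. So (40 · 82) mod 59 = 35.

Final answer: 35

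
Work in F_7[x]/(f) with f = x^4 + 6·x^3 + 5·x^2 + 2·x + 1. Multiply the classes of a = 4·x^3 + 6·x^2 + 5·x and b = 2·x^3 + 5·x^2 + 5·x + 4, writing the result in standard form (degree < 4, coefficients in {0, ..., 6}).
Multiply as integer polynomials: a · b = 8·x^6 + 32·x^5 + 60·x^4 + 71·x^3 + 49·x^2 + 20·x. Reducing coefficients mod 7: a · b ≡ x^6 + 4·x^5 + 4·x^4 + x^3 + 6·x. Now divide by f(x) = x^4 + 6·x^3 + 5·x^2 + 2·x + 1 in F_7[x], eliminating the leading term at each step:
  leading term x^6: subtract (x^2)·f(x) = x^6 + 6·x^5 + 5·x^4 + 2·x^3 + x^2, leaving 5·x^5 + 6·x^4 + 6·x^3 + 6·x^2 + 6·x (coefficients mod 7)
  leading term 5·x^5: subtract (5·x)·f(x) = 5·x^5 + 2·x^4 + 4·x^3 + 3·x^2 + 5·x, leaving 4·x^4 + 2·x^3 + 3·x^2 + x (coefficients mod 7)
  leading term 4·x^4: subtract (4)·f(x) = 4·x^4 + 3·x^3 + 6·x^2 + x + 4, leaving 6·x^3 + 4·x^2 + 3 (coefficients mod 7)
The degree is now < 4, so this is the remainder. Hence a · b ≡ 6·x^3 + 4·x^2 + 3 in F_7[x]/(f).

Final answer: a · b ≡ 6·x^3 + 4·x^2 + 3 (mod f(x))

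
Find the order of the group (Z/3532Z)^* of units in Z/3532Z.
|(Z/3532Z)^*| = 1764

(Z/3532Z)^* consists of the classes a with gcd(a, 3532) = 1, so its order is φ(3532). φ is multiplicative, with φ(p^e) = p^e − p^(e−1). Factorise 3532 = 2^2 · 883. Then
  φ(3532) = (2^2 − 2^1) · (883 − 1) = 2 · 882 = 1764.
Thus |(Z/3532Z)^*| = 1764.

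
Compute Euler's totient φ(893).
φ is multiplicative, with φ(p^e) = p^e − p^(e−1). Factorise 893 = 19 · 47. Then
  φ(893) = (19 − 1) · (47 − 1) = 18 · 46 = 828.

Final answer: φ(893) = 828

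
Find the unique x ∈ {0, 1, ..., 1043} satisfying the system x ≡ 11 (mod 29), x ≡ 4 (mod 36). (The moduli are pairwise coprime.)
x ≡ 40 (mod 1044); the representative in [0, 1044) is 40

The moduli 29, 36 are pairwise coprime, so by the CRT there is a unique solution mod 29·36 = 1044.
Solve by successive substitution. Start with x ≡ 11 (mod 29).
  Combine with x ≡ 4 (mod 36): write x = 11 + 29·t and require 11 + 29·t ≡ 4 (mod 36), i.e. 29·t ≡ 4 − 11 ≡ 29 (mod 36). Since 29^(−1) ≡ 5 (mod 36), t ≡ 5·29 ≡ 1 (mod 36). So x ≡ 11 + 29·1 = 40 (mod 1044).
Unique solution in [0, 1044): x = 40.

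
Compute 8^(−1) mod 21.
Apply the extended Euclidean algorithm to (21, 8), tracking rows (r, s, t) with s·21 + t·8 = r. Each division r_prev = q·r_cur + r_new produces the new row as (previous row) − q·(current row):
  row A: (21, 1, 0)   [1·21 + 0·8 = 21]
  row B: (8, 0, 1)   [0·21 + 1·8 = 8]
  21 = 2·8 + 5   → row C = row A − 2·row B = (5, 1, −2)   [check: 1·21 − 2·8 = 5]
  8 = 1·5 + 3   → row D = row B − 1·row C = (3, −1, 3)   [check: −1·21 + 3·8 = 3]
  5 = 1·3 + 2   → row E = row C − 1·row D = (2, 2, −5)   [check: 2·21 − 5·8 = 2]
  3 = 1·2 + 1   → row F = row D − 1·row E = (1, −3, 8)   [check: −3·21 + 8·8 = 1]
  2 = 2·1 + 0   → remainder 0, stop. gcd = 1 (last nonzero row F).
The gcd is 1, so 8 is invertible mod 21. The last nonzero row gives −3·21 + 8·8 = 1, so t = 8. So 8^(−1) ≡ 8 (mod 21). Verify: 8 · 8 = 64 ≡ 1 (mod 21). ✓

Final answer: 8^(−1) ≡ 8 (mod 21)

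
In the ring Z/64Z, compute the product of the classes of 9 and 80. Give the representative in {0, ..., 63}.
Reduce the factors first: 80 ≡ 16 (mod 64), so 9 · 80 ≡ 9 · 16 (mod 64). 9 · 16 = 144. Dividing by 64: 144 = 2·64 + 16. So (9 · 80) mod 64 = 16.

Final answer: 16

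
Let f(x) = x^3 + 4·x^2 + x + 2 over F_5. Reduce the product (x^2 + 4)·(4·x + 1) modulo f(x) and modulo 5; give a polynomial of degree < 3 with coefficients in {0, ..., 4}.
a · b ≡ 2·x + 1 (mod f(x))

Multiply as integer polynomials: a · b = 4·x^3 + x^2 + 16·x + 4. Reducing coefficients mod 5: a · b ≡ 4·x^3 + x^2 + x + 4. Now divide by f(x) = x^3 + 4·x^2 + x + 2 in F_5[x], eliminating the leading term at each step:
  leading term 4·x^3: subtract (4)·f(x) = 4·x^3 + x^2 + 4·x + 3, leaving 2·x + 1 (coefficients mod 5)
The degree is now < 3, so this is the remainder. Hence a · b ≡ 2·x + 1 in F_5[x]/(f).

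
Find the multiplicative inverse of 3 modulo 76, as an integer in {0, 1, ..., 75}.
Apply the extended Euclidean algorithm to (76, 3), tracking rows (r, s, t) with s·76 + t·3 = r. Each division r_prev = q·r_cur + r_new produces the new row as (previous row) − q·(current row):
  row A: (76, 1, 0)   [1·76 + 0·3 = 76]
  row B: (3, 0, 1)   [0·76 + 1·3 = 3]
  76 = 25·3 + 1   → row C = row A − 25·row B = (1, 1, −25)   [check: 1·76 − 25·3 = 1]
  3 = 3·1 + 0   → remainder 0, stop. gcd = 1 (last nonzero row C).
The gcd is 1, so 3 is invertible mod 76. The last nonzero row gives 1·76 − 25·3 = 1, so t = −25. So 3^(−1) ≡ −25 ≡ 51 (mod 76). Verify: 3 · 51 = 153 ≡ 1 (mod 76). ✓

Final answer: 3^(−1) ≡ 51 (mod 76)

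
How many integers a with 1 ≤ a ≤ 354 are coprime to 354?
The number of a ∈ {1, ..., 354} with gcd(a, 354) = 1 is by definition Euler's totient φ(354). φ is multiplicative, with φ(p^e) = p^e − p^(e−1). Factorise 354 = 2 · 3 · 59. Then
  φ(354) = (2 − 1) · (3 − 1) · (59 − 1) = 1 · 2 · 58 = 116.
So there are 116 such integers.

Final answer: 116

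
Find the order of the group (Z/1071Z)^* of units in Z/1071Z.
|(Z/1071Z)^*| = 576

(Z/1071Z)^* consists of the classes a with gcd(a, 1071) = 1, so its order is φ(1071). φ is multiplicative, with φ(p^e) = p^e − p^(e−1). Factorise 1071 = 3^2 · 7 · 17. Then
  φ(1071) = (3^2 − 3^1) · (7 − 1) · (17 − 1) = 6 · 6 · 16 = 576.
Thus |(Z/1071Z)^*| = 576.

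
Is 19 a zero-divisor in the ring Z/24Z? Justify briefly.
gcd(19, 24) = 1, so 19 is a unit in Z/24Z (it has a multiplicative inverse). A unit cannot be a zero-divisor: if 19·b ≡ 0 then multiplying both sides by 19^(−1) gives b ≡ 0. So 19 is not a zero-divisor.

Final answer: NO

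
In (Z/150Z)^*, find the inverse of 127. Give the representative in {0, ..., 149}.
Apply the extended Euclidean algorithm to (150, 127), tracking rows (r, s, t) with s·150 + t·127 = r. Each division r_prev = q·r_cur + r_new produces the new row as (previous row) − q·(current row):
  row A: (150, 1, 0)   [1·150 + 0·127 = 150]
  row B: (127, 0, 1)   [0·150 + 1·127 = 127]
  150 = 1·127 + 23   → row C = row A − 1·row B = (23, 1, −1)   [check: 1·150 − 1·127 = 23]
  127 = 5·23 + 12   → row D = row B − 5·row C = (12, −5, 6)   [check: −5·150 + 6·127 = 12]
  23 = 1·12 + 11   → row E = row C − 1·row D = (11, 6, −7)   [check: 6·150 − 7·127 = 11]
  12 = 1·11 + 1   → row F = row D − 1·row E = (1, −11, 13)   [check: −11·150 + 13·127 = 1]
  11 = 11·1 + 0   → remainder 0, stop. gcd = 1 (last nonzero row F).
The gcd is 1, so 127 is invertible mod 150. The last nonzero row gives −11·150 + 13·127 = 1, so t = 13. So 127^(−1) ≡ 13 (mod 150). Verify: 127 · 13 = 1651 ≡ 1 (mod 150). ✓

Final answer: 127^(−1) ≡ 13 (mod 150)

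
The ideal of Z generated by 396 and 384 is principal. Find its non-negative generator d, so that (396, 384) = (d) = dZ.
In the PID Z, (a, b) is generated by gcd(a, b). Compute gcd(396, 384) with the extended Euclidean algorithm, tracking rows (r, s, t) with s·396 + t·384 = r:
  row A: (396, 1, 0)   [1·396 + 0·384 = 396]
  row B: (384, 0, 1)   [0·396 + 1·384 = 384]
  396 = 1·384 + 12   → row C = row A − 1·row B = (12, 1, −1)   [check: 1·396 − 1·384 = 12]
  384 = 32·12 + 0   → remainder 0, stop. gcd = 12 (last nonzero row C).
So gcd(396, 384) = 12, with Bézout identity 1·396 − 1·384 = 12. Containment (⊇): the Bézout identity exhibits 12 as an element of (396, 384), giving (12) ⊆ (396, 384). Containment (⊆): since 12 | 396 and 12 | 384 (396 = 12·33, 384 = 12·32), every Z-linear combination of 396 and 384 is divisible by 12, so (396, 384) ⊆ (12). Therefore (396, 384) = (12), d = 12.

Final answer: (396, 384) = (12); d = 12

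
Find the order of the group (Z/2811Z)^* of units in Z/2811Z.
(Z/2811Z)^* consists of the classes a with gcd(a, 2811) = 1, so its order is φ(2811). φ is multiplicative, with φ(p^e) = p^e − p^(e−1). Factorise 2811 = 3 · 937. Then
  φ(2811) = (3 − 1) · (937 − 1) = 2 · 936 = 1872.
Thus |(Z/2811Z)^*| = 1872.

Final answer: |(Z/2811Z)^*| = 1872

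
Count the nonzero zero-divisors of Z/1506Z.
Z/1506Z has 1005 nonzero zero-divisors

In Z/1506Z each nonzero element is either a unit (gcd with 1506 is 1) or a zero-divisor (gcd > 1). The number of units is φ(1506): factorise 1506 = 2 · 3 · 251, so φ(1506) = (2 − 1) · (3 − 1) · (251 − 1) = 1 · 2 · 250 = 500. The nonzero elements number 1506 − 1 = 1505. Hence the nonzero zero-divisors number 1505 − 500 = 1005.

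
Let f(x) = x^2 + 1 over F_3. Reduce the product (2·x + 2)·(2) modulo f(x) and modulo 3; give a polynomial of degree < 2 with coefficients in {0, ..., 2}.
Multiply as integer polynomials: a · b = 4·x + 4. Reducing coefficients mod 3: a · b ≡ x + 1. This already has degree < 2, so no reduction by f is needed. Hence a · b ≡ x + 1 in F_3[x]/(f).

Final answer: a · b ≡ x + 1 (mod f(x))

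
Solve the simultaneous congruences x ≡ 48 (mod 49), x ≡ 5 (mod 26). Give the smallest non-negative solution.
The moduli 49, 26 are pairwise coprime, so by the CRT there is a unique solution mod 49·26 = 1274.
Solve by successive substitution. Start with x ≡ 48 (mod 49).
  Combine with x ≡ 5 (mod 26): write x = 48 + 49·t and require 48 + 49·t ≡ 5 (mod 26), i.e. 49·t ≡ 5 − 48 ≡ 9 (mod 26). Since 49^(−1) ≡ 17 (mod 26) (49 ≡ 23 (mod 26)), t ≡ 17·9 ≡ 23 (mod 26). So x ≡ 48 + 49·23 = 1175 (mod 1274).
Unique solution in [0, 1274): x = 1175.

Final answer: x ≡ 1175 (mod 1274); the representative in [0, 1274) is 1175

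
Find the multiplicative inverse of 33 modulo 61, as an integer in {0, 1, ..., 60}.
Apply the extended Euclidean algorithm to (61, 33), tracking rows (r, s, t) with s·61 + t·33 = r. Each division r_prev = q·r_cur + r_new produces the new row as (previous row) − q·(current row):
  row A: (61, 1, 0)   [1·61 + 0·33 = 61]
  row B: (33, 0, 1)   [0·61 + 1·33 = 33]
  61 = 1·33 + 28   → row C = row A − 1·row B = (28, 1, −1)   [check: 1·61 − 1·33 = 28]
  33 = 1·28 + 5   → row D = row B − 1·row C = (5, −1, 2)   [check: −1·61 + 2·33 = 5]
  28 = 5·5 + 3   → row E = row C − 5·row D = (3, 6, −11)   [check: 6·61 − 11·33 = 3]
  5 = 1·3 + 2   → row F = row D − 1·row E = (2, −7, 13)   [check: −7·61 + 13·33 = 2]
  3 = 1·2 + 1   → row G = row E − 1·row F = (1, 13, −24)   [check: 13·61 − 24·33 = 1]
  2 = 2·1 + 0   → remainder 0, stop. gcd = 1 (last nonzero row G).
The gcd is 1, so 33 is invertible mod 61. The last nonzero row gives 13·61 − 24·33 = 1, so t = −24. So 33^(−1) ≡ −24 ≡ 37 (mod 61). Verify: 33 · 37 = 1221 ≡ 1 (mod 61). ✓

Final answer: 33^(−1) ≡ 37 (mod 61)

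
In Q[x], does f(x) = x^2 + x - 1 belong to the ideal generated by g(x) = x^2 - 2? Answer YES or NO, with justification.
NO

In Q[x] the ideal (g) consists of all multiples of g, so f ∈ (g) iff g | f, i.e. iff the remainder of f on division by g is 0. Divide f by g (g is monic, so eliminate the leading term of the running remainder at each step):
  leading term x^2: subtract (1)·g(x) = x^2 - 2, leaving x + 1
The remainder r(x) = x + 1 ≠ 0 (and deg r < deg g), so g ∤ f, i.e. f ∉ (g).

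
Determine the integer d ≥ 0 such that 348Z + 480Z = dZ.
(348, 480) = (12); d = 12

In the PID Z, (a, b) is generated by gcd(a, b). Compute gcd(480, 348) with the extended Euclidean algorithm, tracking rows (r, s, t) with s·480 + t·348 = r:
  row A: (480, 1, 0)   [1·480 + 0·348 = 480]
  row B: (348, 0, 1)   [0·480 + 1·348 = 348]
  480 = 1·348 + 132   → row C = row A − 1·row B = (132, 1, −1)   [check: 1·480 − 1·348 = 132]
  348 = 2·132 + 84   → row D = row B − 2·row C = (84, −2, 3)   [check: −2·480 + 3·348 = 84]
  132 = 1·84 + 48   → row E = row C − 1·row D = (48, 3, −4)   [check: 3·480 − 4·348 = 48]
  84 = 1·48 + 36   → row F = row D − 1·row E = (36, −5, 7)   [check: −5·480 + 7·348 = 36]
  48 = 1·36 + 12   → row G = row E − 1·row F = (12, 8, −11)   [check: 8·480 − 11·348 = 12]
  36 = 3·12 + 0   → remainder 0, stop. gcd = 12 (last nonzero row G).
So gcd(348, 480) = 12, with Bézout identity 8·480 − 11·348 = 12. Containment (⊇): the Bézout identity exhibits 12 as an element of (348, 480), giving (12) ⊆ (348, 480). Containment (⊆): since 12 | 348 and 12 | 480 (348 = 12·29, 480 = 12·40), every Z-linear combination of 348 and 480 is divisible by 12, so (348, 480) ⊆ (12). Therefore (348, 480) = (12), d = 12.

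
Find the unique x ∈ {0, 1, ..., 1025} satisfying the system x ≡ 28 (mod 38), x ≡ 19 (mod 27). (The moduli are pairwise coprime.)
The moduli 38, 27 are pairwise coprime, so by the CRT there is a unique solution mod 38·27 = 1026.
Solve by successive substitution. Start with x ≡ 28 (mod 38).
  Combine with x ≡ 19 (mod 27): write x = 28 + 38·t and require 28 + 38·t ≡ 19 (mod 27), i.e. 38·t ≡ 19 − 28 ≡ 18 (mod 27). Since 38^(−1) ≡ 5 (mod 27) (38 ≡ 11 (mod 27)), t ≡ 5·18 ≡ 9 (mod 27). So x ≡ 28 + 38·9 = 370 (mod 1026).
Unique solution in [0, 1026): x = 370.

Final answer: x ≡ 370 (mod 1026); the representative in [0, 1026) is 370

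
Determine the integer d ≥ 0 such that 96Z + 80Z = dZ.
(96, 80) = (16); d = 16

In the PID Z, (a, b) is generated by gcd(a, b). Compute gcd(96, 80) with the extended Euclidean algorithm, tracking rows (r, s, t) with s·96 + t·80 = r:
  row A: (96, 1, 0)   [1·96 + 0·80 = 96]
  row B: (80, 0, 1)   [0·96 + 1·80 = 80]
  96 = 1·80 + 16   → row C = row A − 1·row B = (16, 1, −1)   [check: 1·96 − 1·80 = 16]
  80 = 5·16 + 0   → remainder 0, stop. gcd = 16 (last nonzero row C).
So gcd(96, 80) = 16, with Bézout identity 1·96 − 1·80 = 16. Containment (⊇): the Bézout identity exhibits 16 as an element of (96, 80), giving (16) ⊆ (96, 80). Containment (⊆): since 16 | 96 and 16 | 80 (96 = 16·6, 80 = 16·5), every Z-linear combination of 96 and 80 is divisible by 16, so (96, 80) ⊆ (16). Therefore (96, 80) = (16), d = 16.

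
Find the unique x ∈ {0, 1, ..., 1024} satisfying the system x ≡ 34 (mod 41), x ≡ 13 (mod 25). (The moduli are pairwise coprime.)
x ≡ 813 (mod 1025); the representative in [0, 1025) is 813

The moduli 41, 25 are pairwise coprime, so by the CRT there is a unique solution mod 41·25 = 1025.
Solve by successive substitution. Start with x ≡ 34 (mod 41).
  Combine with x ≡ 13 (mod 25): write x = 34 + 41·t and require 34 + 41·t ≡ 13 (mod 25), i.e. 41·t ≡ 13 − 34 ≡ 4 (mod 25). Since 41^(−1) ≡ 11 (mod 25) (41 ≡ 16 (mod 25)), t ≡ 11·4 ≡ 19 (mod 25). So x ≡ 34 + 41·19 = 813 (mod 1025).
Unique solution in [0, 1025): x = 813.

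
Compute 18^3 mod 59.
Use repeated squaring. Binary(3) = 11. Walk through the bits of the exponent 3 left-to-right: at each bit after the leading one, square the running value, then multiply by 18 if the bit is 1 (always reducing mod 59):
  bit 1 = 1 (leading): start with 18.
  bit 2 = 1: square 18^2 = 324 ≡ 29; bit is 1, so multiply 29·18 = 522 ≡ 50 (mod 59).
Final value: 18^3 ≡ 50 (mod 59).

Final answer: 50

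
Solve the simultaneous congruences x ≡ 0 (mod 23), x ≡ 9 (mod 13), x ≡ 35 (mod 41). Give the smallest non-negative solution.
x ≡ 10695 (mod 12259); the representative in [0, 12259) is 10695

The moduli 23, 13, 41 are pairwise coprime, so by the CRT there is a unique solution mod 23·13·41 = 12259.
Solve by successive substitution. Start with x ≡ 0 (mod 23).
  Combine with x ≡ 9 (mod 13): write x = 23·t and require 23·t ≡ 9 (mod 13). Since 23^(−1) ≡ 4 (mod 13) (23 ≡ 10 (mod 13)), t ≡ 4·9 ≡ 10 (mod 13). So x ≡ 23·10 = 230 (mod 299).
  Combine with x ≡ 35 (mod 41): write x = 230 + 299·t and require 230 + 299·t ≡ 35 (mod 41), i.e. 299·t ≡ 35 − 230 ≡ 10 (mod 41). Since 299^(−1) ≡ 24 (mod 41) (299 ≡ 12 (mod 41)), t ≡ 24·10 ≡ 35 (mod 41). So x ≡ 230 + 299·35 = 10695 (mod 12259).
Unique solution in [0, 12259): x = 10695.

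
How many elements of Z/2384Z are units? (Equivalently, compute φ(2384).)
Z/2384Z has φ(2384) = 1184 units

An element a ∈ Z/2384Z is a unit iff gcd(a, 2384) = 1, so the number of units is φ(2384). φ is multiplicative, with φ(p^e) = p^e − p^(e−1). Factorise 2384 = 2^4 · 149. Then
  φ(2384) = (2^4 − 2^3) · (149 − 1) = 8 · 148 = 1184.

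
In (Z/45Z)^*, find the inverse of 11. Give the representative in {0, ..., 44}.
11^(−1) ≡ 41 (mod 45)

Apply the extended Euclidean algorithm to (45, 11), tracking rows (r, s, t) with s·45 + t·11 = r. Each division r_prev = q·r_cur + r_new produces the new row as (previous row) − q·(current row):
  row A: (45, 1, 0)   [1·45 + 0·11 = 45]
  row B: (11, 0, 1)   [0·45 + 1·11 = 11]
  45 = 4·11 + 1   → row C = row A − 4·row B = (1, 1, −4)   [check: 1·45 − 4·11 = 1]
  11 = 11·1 + 0   → remainder 0, stop. gcd = 1 (last nonzero row C).
The gcd is 1, so 11 is invertible mod 45. The last nonzero row gives 1·45 − 4·11 = 1, so t = −4. So 11^(−1) ≡ −4 ≡ 41 (mod 45). Verify: 11 · 41 = 451 ≡ 1 (mod 45). ✓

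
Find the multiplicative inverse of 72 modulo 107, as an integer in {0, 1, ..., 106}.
Apply the extended Euclidean algorithm to (107, 72), tracking rows (r, s, t) with s·107 + t·72 = r. Each division r_prev = q·r_cur + r_new produces the new row as (previous row) − q·(current row):
  row A: (107, 1, 0)   [1·107 + 0·72 = 107]
  row B: (72, 0, 1)   [0·107 + 1·72 = 72]
  107 = 1·72 + 35   → row C = row A − 1·row B = (35, 1, −1)   [check: 1·107 − 1·72 = 35]
  72 = 2·35 + 2   → row D = row B − 2·row C = (2, −2, 3)   [check: −2·107 + 3·72 = 2]
  35 = 17·2 + 1   → row E = row C − 17·row D = (1, 35, −52)   [check: 35·107 − 52·72 = 1]
  2 = 2·1 + 0   → remainder 0, stop. gcd = 1 (last nonzero row E).
The gcd is 1, so 72 is invertible mod 107. The last nonzero row gives 35·107 − 52·72 = 1, so t = −52. So 72^(−1) ≡ −52 ≡ 55 (mod 107). Verify: 72 · 55 = 3960 ≡ 1 (mod 107). ✓

Final answer: 72^(−1) ≡ 55 (mod 107)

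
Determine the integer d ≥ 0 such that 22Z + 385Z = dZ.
(22, 385) = (11); d = 11

In the PID Z, (a, b) is generated by gcd(a, b). Compute gcd(385, 22) with the extended Euclidean algorithm, tracking rows (r, s, t) with s·385 + t·22 = r:
  row A: (385, 1, 0)   [1·385 + 0·22 = 385]
  row B: (22, 0, 1)   [0·385 + 1·22 = 22]
  385 = 17·22 + 11   → row C = row A − 17·row B = (11, 1, −17)   [check: 1·385 − 17·22 = 11]
  22 = 2·11 + 0   → remainder 0, stop. gcd = 11 (last nonzero row C).
So gcd(22, 385) = 11, with Bézout identity 1·385 − 17·22 = 11. Containment (⊇): the Bézout identity exhibits 11 as an element of (22, 385), giving (11) ⊆ (22, 385). Containment (⊆): since 11 | 22 and 11 | 385 (22 = 11·2, 385 = 11·35), every Z-linear combination of 22 and 385 is divisible by 11, so (22, 385) ⊆ (11). Therefore (22, 385) = (11), d = 11.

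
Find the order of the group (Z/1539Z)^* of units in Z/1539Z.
(Z/1539Z)^* consists of the classes a with gcd(a, 1539) = 1, so its order is φ(1539). φ is multiplicative, with φ(p^e) = p^e − p^(e−1). Factorise 1539 = 3^4 · 19. Then
  φ(1539) = (3^4 − 3^3) · (19 − 1) = 54 · 18 = 972.
Thus |(Z/1539Z)^*| = 972.

Final answer: |(Z/1539Z)^*| = 972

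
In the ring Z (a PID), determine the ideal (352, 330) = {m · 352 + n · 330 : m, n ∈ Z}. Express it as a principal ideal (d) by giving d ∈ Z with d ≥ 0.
In the PID Z, (a, b) is generated by gcd(a, b). Compute gcd(352, 330) with the extended Euclidean algorithm, tracking rows (r, s, t) with s·352 + t·330 = r:
  row A: (352, 1, 0)   [1·352 + 0·330 = 352]
  row B: (330, 0, 1)   [0·352 + 1·330 = 330]
  352 = 1·330 + 22   → row C = row A − 1·row B = (22, 1, −1)   [check: 1·352 − 1·330 = 22]
  330 = 15·22 + 0   → remainder 0, stop. gcd = 22 (last nonzero row C).
So gcd(352, 330) = 22, with Bézout identity 1·352 − 1·330 = 22. Containment (⊇): the Bézout identity exhibits 22 as an element of (352, 330), giving (22) ⊆ (352, 330). Containment (⊆): since 22 | 352 and 22 | 330 (352 = 22·16, 330 = 22·15), every Z-linear combination of 352 and 330 is divisible by 22, so (352, 330) ⊆ (22). Therefore (352, 330) = (22), d = 22.

Final answer: (352, 330) = (22); d = 22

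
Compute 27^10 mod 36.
Use repeated squaring. Binary(10) = 1010. Walk through the bits of the exponent 10 left-to-right: at each bit after the leading one, square the running value, then multiply by 27 if the bit is 1 (always reducing mod 36):
  bit 1 = 1 (leading): start with 27.
  bit 2 = 0: square 27^2 = 729 ≡ 9 (mod 36).
  bit 3 = 1: square 9^2 = 81 ≡ 9; bit is 1, so multiply 9·27 = 243 ≡ 27 (mod 36).
  bit 4 = 0: square 27^2 = 729 ≡ 9 (mod 36).
Final value: 27^10 ≡ 9 (mod 36).

Final answer: 9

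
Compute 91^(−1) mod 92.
Apply the extended Euclidean algorithm to (92, 91), tracking rows (r, s, t) with s·92 + t·91 = r. Each division r_prev = q·r_cur + r_new produces the new row as (previous row) − q·(current row):
  row A: (92, 1, 0)   [1·92 + 0·91 = 92]
  row B: (91, 0, 1)   [0·92 + 1·91 = 91]
  92 = 1·91 + 1   → row C = row A − 1·row B = (1, 1, −1)   [check: 1·92 − 1·91 = 1]
  91 = 91·1 + 0   → remainder 0, stop. gcd = 1 (last nonzero row C).
The gcd is 1, so 91 is invertible mod 92. The last nonzero row gives 1·92 − 1·91 = 1, so t = −1. So 91^(−1) ≡ −1 ≡ 91 (mod 92). Verify: 91 · 91 = 8281 ≡ 1 (mod 92). ✓

Final answer: 91^(−1) ≡ 91 (mod 92)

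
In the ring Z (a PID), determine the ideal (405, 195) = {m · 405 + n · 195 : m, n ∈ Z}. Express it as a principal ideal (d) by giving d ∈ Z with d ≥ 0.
In the PID Z, (a, b) is generated by gcd(a, b). Compute gcd(405, 195) with the extended Euclidean algorithm, tracking rows (r, s, t) with s·405 + t·195 = r:
  row A: (405, 1, 0)   [1·405 + 0·195 = 405]
  row B: (195, 0, 1)   [0·405 + 1·195 = 195]
  405 = 2·195 + 15   → row C = row A − 2·row B = (15, 1, −2)   [check: 1·405 − 2·195 = 15]
  195 = 13·15 + 0   → remainder 0, stop. gcd = 15 (last nonzero row C).
So gcd(405, 195) = 15, with Bézout identity 1·405 − 2·195 = 15. Containment (⊇): the Bézout identity exhibits 15 as an element of (405, 195), giving (15) ⊆ (405, 195). Containment (⊆): since 15 | 405 and 15 | 195 (405 = 15·27, 195 = 15·13), every Z-linear combination of 405 and 195 is divisible by 15, so (405, 195) ⊆ (15). Therefore (405, 195) = (15), d = 15.

Final answer: (405, 195) = (15); d = 15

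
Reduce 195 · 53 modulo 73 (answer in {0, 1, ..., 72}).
42

Reduce the factors first: 195 ≡ 49 (mod 73), so 195 · 53 ≡ 49 · 53 (mod 73). 49 · 53 = 2597. Dividing by 73: 2597 = 35·73 + 42. So (195 · 53) mod 73 = 42.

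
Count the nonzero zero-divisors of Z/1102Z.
In Z/1102Z each nonzero element is either a unit (gcd with 1102 is 1) or a zero-divisor (gcd > 1). The number of units is φ(1102): factorise 1102 = 2 · 19 · 29, so φ(1102) = (2 − 1) · (19 − 1) · (29 − 1) = 1 · 18 · 28 = 504. The nonzero elements number 1102 − 1 = 1101. Hence the nonzero zero-divisors number 1101 − 504 = 597.

Final answer: Z/1102Z has 597 nonzero zero-divisors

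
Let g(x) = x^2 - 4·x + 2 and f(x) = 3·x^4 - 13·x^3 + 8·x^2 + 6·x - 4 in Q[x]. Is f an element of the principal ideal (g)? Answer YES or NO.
In Q[x] the ideal (g) consists of all multiples of g, so f ∈ (g) iff g | f, i.e. iff the remainder of f on division by g is 0. Divide f by g (g is monic, so eliminate the leading term of the running remainder at each step):
  leading term 3·x^4: subtract (3·x^2)·g(x) = 3·x^4 - 12·x^3 + 6·x^2, leaving -x^3 + 2·x^2 + 6·x - 4
  leading term -x^3: subtract (-x)·g(x) = -x^3 + 4·x^2 - 2·x, leaving -2·x^2 + 8·x - 4
  leading term -2·x^2: subtract (-2)·g(x) = -2·x^2 + 8·x - 4, leaving 0
The remainder is 0, so f(x) = g(x) · h(x) with h(x) = 3·x^2 - x - 2. Hence g | f, i.e. f ∈ (g).

Final answer: YES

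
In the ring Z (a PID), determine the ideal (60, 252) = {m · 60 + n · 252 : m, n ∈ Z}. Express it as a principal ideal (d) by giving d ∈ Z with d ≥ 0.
In the PID Z, (a, b) is generated by gcd(a, b). Compute gcd(252, 60) with the extended Euclidean algorithm, tracking rows (r, s, t) with s·252 + t·60 = r:
  row A: (252, 1, 0)   [1·252 + 0·60 = 252]
  row B: (60, 0, 1)   [0·252 + 1·60 = 60]
  252 = 4·60 + 12   → row C = row A − 4·row B = (12, 1, −4)   [check: 1·252 − 4·60 = 12]
  60 = 5·12 + 0   → remainder 0, stop. gcd = 12 (last nonzero row C).
So gcd(60, 252) = 12, with Bézout identity 1·252 − 4·60 = 12. Containment (⊇): the Bézout identity exhibits 12 as an element of (60, 252), giving (12) ⊆ (60, 252). Containment (⊆): since 12 | 60 and 12 | 252 (60 = 12·5, 252 = 12·21), every Z-linear combination of 60 and 252 is divisible by 12, so (60, 252) ⊆ (12). Therefore (60, 252) = (12), d = 12.

Final answer: (60, 252) = (12); d = 12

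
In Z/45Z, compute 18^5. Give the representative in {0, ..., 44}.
18

Use repeated squaring. Binary(5) = 101. Walk through the bits of the exponent 5 left-to-right: at each bit after the leading one, square the running value, then multiply by 18 if the bit is 1 (always reducing mod 45):
  bit 1 = 1 (leading): start with 18.
  bit 2 = 0: square 18^2 = 324 ≡ 9 (mod 45).
  bit 3 = 1: square 9^2 = 81 ≡ 36; bit is 1, so multiply 36·18 = 648 ≡ 18 (mod 45).
Final value: 18^5 ≡ 18 (mod 45).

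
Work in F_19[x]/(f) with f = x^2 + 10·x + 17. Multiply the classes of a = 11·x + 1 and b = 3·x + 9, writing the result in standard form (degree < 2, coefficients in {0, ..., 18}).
Multiply as integer polynomials: a · b = 33·x^2 + 102·x + 9. Reducing coefficients mod 19: a · b ≡ 14·x^2 + 7·x + 9. Now divide by f(x) = x^2 + 10·x + 17 in F_19[x], eliminating the leading term at each step:
  leading term 14·x^2: subtract (14)·f(x) = 14·x^2 + 7·x + 10, leaving 18 (coefficients mod 19)
The degree is now < 2, so this is the remainder. Hence a · b ≡ 18 in F_19[x]/(f).

Final answer: a · b ≡ 18 (mod f(x))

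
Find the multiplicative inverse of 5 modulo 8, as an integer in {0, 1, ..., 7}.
5^(−1) ≡ 5 (mod 8)

Apply the extended Euclidean algorithm to (8, 5), tracking rows (r, s, t) with s·8 + t·5 = r. Each division r_prev = q·r_cur + r_new produces the new row as (previous row) − q·(current row):
  row A: (8, 1, 0)   [1·8 + 0·5 = 8]
  row B: (5, 0, 1)   [0·8 + 1·5 = 5]
  8 = 1·5 + 3   → row C = row A − 1·row B = (3, 1, −1)   [check: 1·8 − 1·5 = 3]
  5 = 1·3 + 2   → row D = row B − 1·row C = (2, −1, 2)   [check: −1·8 + 2·5 = 2]
  3 = 1·2 + 1   → row E = row C − 1·row D = (1, 2, −3)   [check: 2·8 − 3·5 = 1]
  2 = 2·1 + 0   → remainder 0, stop. gcd = 1 (last nonzero row E).
The gcd is 1, so 5 is invertible mod 8. The last nonzero row gives 2·8 − 3·5 = 1, so t = −3. So 5^(−1) ≡ −3 ≡ 5 (mod 8). Verify: 5 · 5 = 25 ≡ 1 (mod 8). ✓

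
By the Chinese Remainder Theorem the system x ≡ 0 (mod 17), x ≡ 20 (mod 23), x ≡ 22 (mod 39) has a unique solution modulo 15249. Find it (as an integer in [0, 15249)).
x ≡ 5287 (mod 15249); the representative in [0, 15249) is 5287

The moduli 17, 23, 39 are pairwise coprime, so by the CRT there is a unique solution mod 17·23·39 = 15249.
Solve by successive substitution. Start with x ≡ 0 (mod 17).
  Combine with x ≡ 20 (mod 23): write x = 17·t and require 17·t ≡ 20 (mod 23). Since 17^(−1) ≡ 19 (mod 23), t ≡ 19·20 ≡ 12 (mod 23). So x ≡ 17·12 = 204 (mod 391).
  Combine with x ≡ 22 (mod 39): write x = 204 + 391·t and require 204 + 391·t ≡ 22 (mod 39), i.e. 391·t ≡ 22 − 204 ≡ 13 (mod 39). Since 391^(−1) ≡ 1 (mod 39) (391 ≡ 1 (mod 39)), t ≡ 1·13 ≡ 13 (mod 39). So x ≡ 204 + 391·13 = 5287 (mod 15249).
Unique solution in [0, 15249): x = 5287.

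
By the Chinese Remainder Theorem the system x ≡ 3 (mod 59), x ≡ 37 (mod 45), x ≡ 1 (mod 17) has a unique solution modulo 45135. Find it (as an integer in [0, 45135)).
The moduli 59, 45, 17 are pairwise coprime, so by the CRT there is a unique solution mod 59·45·17 = 45135.
Solve by successive substitution. Start with x ≡ 3 (mod 59).
  Combine with x ≡ 37 (mod 45): write x = 3 + 59·t and require 3 + 59·t ≡ 37 (mod 45), i.e. 59·t ≡ 37 − 3 ≡ 34 (mod 45). Since 59^(−1) ≡ 29 (mod 45) (59 ≡ 14 (mod 45)), t ≡ 29·34 ≡ 41 (mod 45). So x ≡ 3 + 59·41 = 2422 (mod 2655).
  Combine with x ≡ 1 (mod 17): write x = 2422 + 2655·t and require 2422 + 2655·t ≡ 1 (mod 17), i.e. 2655·t ≡ 1 − 2422 ≡ 10 (mod 17). Since 2655^(−1) ≡ 6 (mod 17) (2655 ≡ 3 (mod 17)), t ≡ 6·10 ≡ 9 (mod 17). So x ≡ 2422 + 2655·9 = 26317 (mod 45135).
Unique solution in [0, 45135): x = 26317.

Final answer: x ≡ 26317 (mod 45135); the representative in [0, 45135) is 26317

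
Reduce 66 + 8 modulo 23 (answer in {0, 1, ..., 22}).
Reduce the summands first: 66 ≡ 20 (mod 23), so 66 + 8 ≡ 20 + 8 (mod 23). 20 + 8 = 28; 28 = 1·23 + 5, so (66 + 8) mod 23 = 5.

Final answer: 5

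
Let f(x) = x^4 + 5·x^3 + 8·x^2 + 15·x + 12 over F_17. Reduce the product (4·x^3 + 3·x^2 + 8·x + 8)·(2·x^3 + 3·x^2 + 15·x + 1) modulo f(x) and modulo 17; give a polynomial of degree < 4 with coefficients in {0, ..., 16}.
a · b ≡ 13·x^2 + 8·x (mod f(x))

Multiply as integer polynomials: a · b = 8·x^6 + 18·x^5 + 85·x^4 + 89·x^3 + 147·x^2 + 128·x + 8. Reducing coefficients mod 17: a · b ≡ 8·x^6 + x^5 + 4·x^3 + 11·x^2 + 9·x + 8. Now divide by f(x) = x^4 + 5·x^3 + 8·x^2 + 15·x + 12 in F_17[x], eliminating the leading term at each step:
  leading term 8·x^6: subtract (8·x^2)·f(x) = 8·x^6 + 6·x^5 + 13·x^4 + x^3 + 11·x^2, leaving 12·x^5 + 4·x^4 + 3·x^3 + 9·x + 8 (coefficients mod 17)
  leading term 12·x^5: subtract (12·x)·f(x) = 12·x^5 + 9·x^4 + 11·x^3 + 10·x^2 + 8·x, leaving 12·x^4 + 9·x^3 + 7·x^2 + x + 8 (coefficients mod 17)
  leading term 12·x^4: subtract (12)·f(x) = 12·x^4 + 9·x^3 + 11·x^2 + 10·x + 8, leaving 13·x^2 + 8·x (coefficients mod 17)
The degree is now < 4, so this is the remainder. Hence a · b ≡ 13·x^2 + 8·x in F_17[x]/(f).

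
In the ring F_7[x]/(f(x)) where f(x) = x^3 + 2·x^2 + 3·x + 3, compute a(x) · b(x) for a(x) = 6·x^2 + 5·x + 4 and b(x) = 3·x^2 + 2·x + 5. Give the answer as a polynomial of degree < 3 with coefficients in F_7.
Multiply as integer polynomials: a · b = 18·x^4 + 27·x^3 + 52·x^2 + 33·x + 20. Reducing coefficients mod 7: a · b ≡ 4·x^4 + 6·x^3 + 3·x^2 + 5·x + 6. Now divide by f(x) = x^3 + 2·x^2 + 3·x + 3 in F_7[x], eliminating the leading term at each step:
  leading term 4·x^4: subtract (4·x)·f(x) = 4·x^4 + x^3 + 5·x^2 + 5·x, leaving 5·x^3 + 5·x^2 + 6 (coefficients mod 7)
  leading term 5·x^3: subtract (5)·f(x) = 5·x^3 + 3·x^2 + x + 1, leaving 2·x^2 + 6·x + 5 (coefficients mod 7)
The degree is now < 3, so this is the remainder. Hence a · b ≡ 2·x^2 + 6·x + 5 in F_7[x]/(f).

Final answer: a · b ≡ 2·x^2 + 6·x + 5 (mod f(x))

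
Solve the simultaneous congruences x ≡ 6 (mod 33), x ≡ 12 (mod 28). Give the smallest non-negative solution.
The moduli 33, 28 are pairwise coprime, so by the CRT there is a unique solution mod 33·28 = 924.
Solve by successive substitution. Start with x ≡ 6 (mod 33).
  Combine with x ≡ 12 (mod 28): write x = 6 + 33·t and require 6 + 33·t ≡ 12 (mod 28), i.e. 33·t ≡ 12 − 6 ≡ 6 (mod 28). Since 33^(−1) ≡ 17 (mod 28) (33 ≡ 5 (mod 28)), t ≡ 17·6 ≡ 18 (mod 28). So x ≡ 6 + 33·18 = 600 (mod 924).
Unique solution in [0, 924): x = 600.

Final answer: x ≡ 600 (mod 924); the representative in [0, 924) is 600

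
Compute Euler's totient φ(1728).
φ is multiplicative, with φ(p^e) = p^e − p^(e−1). Factorise 1728 = 2^6 · 3^3. Then
  φ(1728) = (2^6 − 2^5) · (3^3 − 3^2) = 32 · 18 = 576.

Final answer: φ(1728) = 576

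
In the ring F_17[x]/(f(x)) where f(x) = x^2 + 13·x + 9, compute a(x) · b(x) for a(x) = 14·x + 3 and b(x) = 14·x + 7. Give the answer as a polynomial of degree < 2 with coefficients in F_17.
a · b ≡ 6·x + 8 (mod f(x))

Multiply as integer polynomials: a · b = 196·x^2 + 140·x + 21. Reducing coefficients mod 17: a · b ≡ 9·x^2 + 4·x + 4. Now divide by f(x) = x^2 + 13·x + 9 in F_17[x], eliminating the leading term at each step:
  leading term 9·x^2: subtract (9)·f(x) = 9·x^2 + 15·x + 13, leaving 6·x + 8 (coefficients mod 17)
The degree is now < 2, so this is the remainder. Hence a · b ≡ 6·x + 8 in F_17[x]/(f).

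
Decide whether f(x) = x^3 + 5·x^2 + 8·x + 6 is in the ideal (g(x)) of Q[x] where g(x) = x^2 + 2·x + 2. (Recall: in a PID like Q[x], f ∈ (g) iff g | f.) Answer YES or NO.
YES

In Q[x] the ideal (g) consists of all multiples of g, so f ∈ (g) iff g | f, i.e. iff the remainder of f on division by g is 0. Divide f by g (g is monic, so eliminate the leading term of the running remainder at each step):
  leading term x^3: subtract (x)·g(x) = x^3 + 2·x^2 + 2·x, leaving 3·x^2 + 6·x + 6
  leading term 3·x^2: subtract (3)·g(x) = 3·x^2 + 6·x + 6, leaving 0
The remainder is 0, so f(x) = g(x) · h(x) with h(x) = x + 3. Hence g | f, i.e. f ∈ (g).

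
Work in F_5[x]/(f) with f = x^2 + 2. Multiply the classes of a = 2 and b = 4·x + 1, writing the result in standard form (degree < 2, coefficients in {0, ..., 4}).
Multiply as integer polynomials: a · b = 8·x + 2. Reducing coefficients mod 5: a · b ≡ 3·x + 2. This already has degree < 2, so no reduction by f is needed. Hence a · b ≡ 3·x + 2 in F_5[x]/(f).

Final answer: a · b ≡ 3·x + 2 (mod f(x))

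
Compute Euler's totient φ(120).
φ is multiplicative, with φ(p^e) = p^e − p^(e−1). Factorise 120 = 2^3 · 3 · 5. Then
  φ(120) = (2^3 − 2^2) · (3 − 1) · (5 − 1) = 4 · 2 · 4 = 32.

Final answer: φ(120) = 32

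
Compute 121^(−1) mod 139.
121^(−1) ≡ 54 (mod 139)

Apply the extended Euclidean algorithm to (139, 121), tracking rows (r, s, t) with s·139 + t·121 = r. Each division r_prev = q·r_cur + r_new produces the new row as (previous row) − q·(current row):
  row A: (139, 1, 0)   [1·139 + 0·121 = 139]
  row B: (121, 0, 1)   [0·139 + 1·121 = 121]
  139 = 1·121 + 18   → row C = row A − 1·row B = (18, 1, −1)   [check: 1·139 − 1·121 = 18]
  121 = 6·18 + 13   → row D = row B − 6·row C = (13, −6, 7)   [check: −6·139 + 7·121 = 13]
  18 = 1·13 + 5   → row E = row C − 1·row D = (5, 7, −8)   [check: 7·139 − 8·121 = 5]
  13 = 2·5 + 3   → row F = row D − 2·row E = (3, −20, 23)   [check: −20·139 + 23·121 = 3]
  5 = 1·3 + 2   → row G = row E − 1·row F = (2, 27, −31)   [check: 27·139 − 31·121 = 2]
  3 = 1·2 + 1   → row H = row F − 1·row G = (1, −47, 54)   [check: −47·139 + 54·121 = 1]
  2 = 2·1 + 0   → remainder 0, stop. gcd = 1 (last nonzero row H).
The gcd is 1, so 121 is invertible mod 139. The last nonzero row gives −47·139 + 54·121 = 1, so t = 54. So 121^(−1) ≡ 54 (mod 139). Verify: 121 · 54 = 6534 ≡ 1 (mod 139). ✓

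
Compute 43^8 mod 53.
24

Use repeated squaring. Binary(8) = 1000. Walk through the bits of the exponent 8 left-to-right: at each bit after the leading one, square the running value, then multiply by 43 if the bit is 1 (always reducing mod 53):
  bit 1 = 1 (leading): start with 43.
  bit 2 = 0: square 43^2 = 1849 ≡ 47 (mod 53).
  bit 3 = 0: square 47^2 = 2209 ≡ 36 (mod 53).
  bit 4 = 0: square 36^2 = 1296 ≡ 24 (mod 53).
Final value: 43^8 ≡ 24 (mod 53).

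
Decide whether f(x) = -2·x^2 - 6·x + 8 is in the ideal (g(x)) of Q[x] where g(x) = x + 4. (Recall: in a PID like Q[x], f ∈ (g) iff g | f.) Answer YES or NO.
YES

In Q[x] the ideal (g) consists of all multiples of g, so f ∈ (g) iff g | f, i.e. iff the remainder of f on division by g is 0. Divide f by g (g is monic, so eliminate the leading term of the running remainder at each step):
  leading term -2·x^2: subtract (-2·x)·g(x) = -2·x^2 - 8·x, leaving 2·x + 8
  leading term 2·x: subtract (2)·g(x) = 2·x + 8, leaving 0
The remainder is 0, so f(x) = g(x) · h(x) with h(x) = 2 - 2·x. Hence g | f, i.e. f ∈ (g).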